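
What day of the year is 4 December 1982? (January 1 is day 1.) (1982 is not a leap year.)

338

Days in months before December: 31 + 28 + 31 + 30 + 31 + 30 + 31 + 31 + 30 + 31 + 30 = 334.
Plus 4 days into December → day 338.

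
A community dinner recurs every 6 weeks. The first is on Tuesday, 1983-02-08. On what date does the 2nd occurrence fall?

1983-03-22

The 2nd occurrence is 1 interval after the first: 1 × 42 = 42 days after 1983-02-08.
February has 28 days — 20 days to the end of February leaves 22.
22 days into March → 1983-03-22.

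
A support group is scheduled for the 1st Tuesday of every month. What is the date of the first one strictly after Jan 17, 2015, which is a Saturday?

Feb 3, 2015

Jan 2015 starts on a Thursday, so its 1st Tuesday is Jan 6, 2015 (5 days in).
That is not after Jan 17, 2015, so look at Feb 2015.
Feb 2015 starts on a Sunday, so its 1st Tuesday is Feb 3, 2015 (2 days in).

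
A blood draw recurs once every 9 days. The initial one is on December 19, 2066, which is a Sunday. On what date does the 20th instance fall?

June 8, 2067

The 20th occurrence is 19 intervals after the first: 19 × 9 = 171 days after December 19, 2066.
December has 31 days — 12 days to the end of December leaves 159.
January has 31 days (128 left).
February has 28 days (100 left).
March has 31 days (69 left).
April has 30 days (39 left).
May has 31 days (8 left).
8 days into June → June 8, 2067.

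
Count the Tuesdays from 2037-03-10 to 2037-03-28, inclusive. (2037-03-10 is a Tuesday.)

3

2037-03-10 is a Tuesday; the first Tuesday on or after it is 2037-03-10.
From 2037-03-10 to 2037-03-28 is 28 − 10 = 18 days.
18 ÷ 7 = 2 full weeks with remainder 4, so 2 more Tuesdays after the first → 3.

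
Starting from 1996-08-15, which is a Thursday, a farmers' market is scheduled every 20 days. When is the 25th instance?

1997-12-08

The 25th occurrence is 24 intervals after the first: 24 × 20 = 480 days after 1996-08-15.
August has 31 days — 16 days to the end of August leaves 464.
From end of August to end of 1996 is 122 days (342 left).
January has 31 days (311 left).
February has 28 days (283 left).
March has 31 days (252 left).
April has 30 days (222 left).
May has 31 days (191 left).
June has 30 days (161 left).
July has 31 days (130 left).
August has 31 days (99 left).
September has 30 days (69 left).
October has 31 days (38 left).
November has 30 days (8 left).
8 days into December → 1997-12-08.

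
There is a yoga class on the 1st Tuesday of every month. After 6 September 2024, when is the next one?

1 October 2024

September 2024 starts on a Sunday, so its 1st Tuesday is 3 September 2024 (2 days in).
That is not after 6 September 2024, so look at October 2024.
October 2024 starts on a Tuesday, so its 1st Tuesday is 1 October 2024.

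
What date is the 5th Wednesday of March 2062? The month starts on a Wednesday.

March 2062 begins on a Wednesday, so the first Wednesday is March 1.
The 5th Wednesday is 4 weeks later: 1 + 28 = 29.

March 29, 2062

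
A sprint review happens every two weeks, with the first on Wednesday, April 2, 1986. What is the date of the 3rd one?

April 30, 1986

The 3rd occurrence is 2 intervals after the first: 2 × 14 = 28 days after April 2, 1986.
28 days later is April 30, 1986.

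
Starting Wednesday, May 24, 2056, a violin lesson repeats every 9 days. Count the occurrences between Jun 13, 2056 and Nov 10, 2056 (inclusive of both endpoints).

16

Occurrences land 9·i days after May 24, 2056 for i = 0, 1, 2, …
Jun 13, 2056 is 20 days after the start; 20 ÷ 9 = 2 remainder 2; since the remainder is 2, round up to i = 3. First occurrence in the window: #4 on Jun 20, 2056 (3×9 = 27 days in).
Nov 10, 2056 is 170 days after the start; 170 ÷ 9 = 18 remainder 8. Last occurrence in the window: #19 on Nov 2, 2056.
Occurrences #4 through #19: 16 in total.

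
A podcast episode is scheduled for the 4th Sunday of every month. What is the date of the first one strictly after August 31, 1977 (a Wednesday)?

September 25, 1977

August 1977 starts on a Monday; its first Sunday is the 7th, so the 4th Sunday is the 28th — August 28, 1977.
That is not after August 31, 1977, so look at September 1977.
September 1977 starts on a Thursday; its first Sunday is the 4th, so the 4th Sunday is the 25th — September 25, 1977.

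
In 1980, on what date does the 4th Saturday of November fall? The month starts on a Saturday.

November 1980 begins on a Saturday, so the first Saturday is November 1.
The 4th Saturday is 3 weeks later: 1 + 21 = 22.

1980-11-22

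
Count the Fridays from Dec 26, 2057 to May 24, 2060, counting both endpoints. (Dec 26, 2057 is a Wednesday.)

126

Dec 26, 2057 is a Wednesday; the first Friday on or after it is Dec 28, 2057 (2 days later).
From Dec 28, 2057 to May 24, 2060: 3 + 365 + 365 + 145 = 878 days (rest of 2057, 2058, 2059, to May 24, 2060 in 2060).
878 ÷ 7 = 125 full weeks with remainder 3, so 125 more Fridays after the first → 126.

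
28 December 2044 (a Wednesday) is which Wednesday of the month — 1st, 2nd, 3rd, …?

4th

Day 28 falls in week ⌈28/7⌉ of the month.
Days 1–7 hold the 1st Wednesday, 8–14 the 2nd, 15–21 the 3rd, 22–28 the 4th, 29–31 the 5th.
28 is in the range for the 4th.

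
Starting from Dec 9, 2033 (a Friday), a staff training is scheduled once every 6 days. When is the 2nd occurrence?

The 2nd occurrence is 1 interval after the first: 1 × 6 = 6 days after Dec 9, 2033.
6 days later is Dec 15, 2033.

Dec 15, 2033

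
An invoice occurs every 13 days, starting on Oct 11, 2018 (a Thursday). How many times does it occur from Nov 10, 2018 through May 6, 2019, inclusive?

13

Occurrences land 13·i days after Oct 11, 2018 for i = 0, 1, 2, …
Nov 10, 2018 is 30 days after the start; 30 ÷ 13 = 2 remainder 4; since the remainder is 4, round up to i = 3. First occurrence in the window: #4 on Nov 19, 2018 (3×13 = 39 days in).
May 6, 2019 is 207 days after the start; 207 ÷ 13 = 15 remainder 12. Last occurrence in the window: #16 on Apr 24, 2019.
Occurrences #4 through #16: 13 in total.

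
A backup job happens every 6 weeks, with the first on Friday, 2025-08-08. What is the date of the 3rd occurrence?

2025-10-31

The 3rd occurrence is 2 intervals after the first: 2 × 42 = 84 days after 2025-08-08.
August has 31 days — 23 days to the end of August leaves 61.
September has 30 days (31 left).
31 days into October → 2025-10-31.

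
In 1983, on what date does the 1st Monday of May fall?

The first Monday of May 1983 is May 2.

May 2, 1983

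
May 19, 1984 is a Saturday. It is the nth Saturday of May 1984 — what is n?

Day 19 falls in week ⌈19/7⌉ of the month.
Days 1–7 hold the 1st Saturday, 8–14 the 2nd, 15–21 the 3rd, 22–28 the 4th, 29–31 the 5th.
19 is in the range for the 3rd.

3rd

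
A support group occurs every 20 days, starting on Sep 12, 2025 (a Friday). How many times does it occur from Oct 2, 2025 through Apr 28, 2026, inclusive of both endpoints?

11

Occurrences land 20·i days after Sep 12, 2025 for i = 0, 1, 2, …
Oct 2, 2025 is 20 days after the start; 20 ÷ 20 = 1 remainder 0. First occurrence in the window: #2 on Oct 2, 2025 (1×20 = 20 days in).
Apr 28, 2026 is 228 days after the start; 228 ÷ 20 = 11 remainder 8. Last occurrence in the window: #12 on Apr 20, 2026.
Occurrences #2 through #12: 11 in total.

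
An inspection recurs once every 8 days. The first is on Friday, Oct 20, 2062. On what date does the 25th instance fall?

Apr 30, 2063

The 25th occurrence is 24 intervals after the first: 24 × 8 = 192 days after Oct 20, 2062.
Oct has 31 days — 11 days to the end of Oct leaves 181.
Nov has 30 days (151 left).
Dec has 31 days (120 left).
Jan has 31 days (89 left).
Feb has 28 days (61 left).
Mar has 31 days (30 left).
30 days into Apr → Apr 30, 2063.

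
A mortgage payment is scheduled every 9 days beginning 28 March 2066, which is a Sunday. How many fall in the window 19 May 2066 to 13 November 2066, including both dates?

20

Occurrences land 9·i days after 28 March 2066 for i = 0, 1, 2, …
19 May 2066 is 52 days after the start; 52 ÷ 9 = 5 remainder 7; since the remainder is 7, round up to i = 6. First occurrence in the window: #7 on 21 May 2066 (6×9 = 54 days in).
13 November 2066 is 230 days after the start; 230 ÷ 9 = 25 remainder 5. Last occurrence in the window: #26 on 8 November 2066.
Occurrences #7 through #26: 20 in total.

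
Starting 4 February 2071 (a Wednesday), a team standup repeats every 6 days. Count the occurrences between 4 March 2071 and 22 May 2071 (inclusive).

13

Occurrences land 6·i days after 4 February 2071 for i = 0, 1, 2, …
4 March 2071 is 28 days after the start; 28 ÷ 6 = 4 remainder 4; since the remainder is 4, round up to i = 5. First occurrence in the window: #6 on 6 March 2071 (5×6 = 30 days in).
22 May 2071 is 107 days after the start; 107 ÷ 6 = 17 remainder 5. Last occurrence in the window: #18 on 17 May 2071.
Occurrences #6 through #18: 13 in total.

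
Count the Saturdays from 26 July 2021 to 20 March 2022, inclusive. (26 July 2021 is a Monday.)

26 July 2021 is a Monday; the first Saturday on or after it is 31 July 2021 (5 days later).
From 31 July 2021 to 20 March 2022: 0 + 31 + 30 + 31 + 30 + 31 + 31 + 28 + 20 = 232 days (rest of July, August, September, October, November, December, January, February, March).
232 ÷ 7 = 33 full weeks with remainder 1, so 33 more Saturdays after the first → 34.

34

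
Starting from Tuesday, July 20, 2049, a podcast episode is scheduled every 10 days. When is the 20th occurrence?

January 26, 2050

The 20th occurrence is 19 intervals after the first: 19 × 10 = 190 days after July 20, 2049.
July has 31 days — 11 days to the end of July leaves 179.
August has 31 days (148 left).
September has 30 days (118 left).
October has 31 days (87 left).
November has 30 days (57 left).
December has 31 days (26 left).
26 days into January → January 26, 2050.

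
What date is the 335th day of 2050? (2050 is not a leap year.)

December 1, 2050

January has 31 days (335 − 31 = 304 remain).
February has 28 days (304 − 28 = 276 remain).
March has 31 days (276 − 31 = 245 remain).
April has 30 days (245 − 30 = 215 remain).
May has 31 days (215 − 31 = 184 remain).
June has 30 days (184 − 30 = 154 remain).
July has 31 days (154 − 31 = 123 remain).
August has 31 days (123 − 31 = 92 remain).
September has 30 days (92 − 30 = 62 remain).
October has 31 days (62 − 31 = 31 remain).
November has 30 days (31 − 30 = 1 remain).
1 into December → December 1.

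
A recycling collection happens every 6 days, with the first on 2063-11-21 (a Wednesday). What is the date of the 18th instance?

The 18th occurrence is 17 intervals after the first: 17 × 6 = 102 days after 2063-11-21.
November has 30 days — 9 days to the end of November leaves 93.
December has 31 days (62 left).
January has 31 days (31 left).
February has 29 days (2 left).
2 days into March → 2064-03-02.

2064-03-02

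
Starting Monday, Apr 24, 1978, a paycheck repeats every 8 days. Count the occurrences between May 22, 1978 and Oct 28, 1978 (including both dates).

20

Occurrences land 8·i days after Apr 24, 1978 for i = 0, 1, 2, …
May 22, 1978 is 28 days after the start; 28 ÷ 8 = 3 remainder 4; since the remainder is 4, round up to i = 4. First occurrence in the window: #5 on May 26, 1978 (4×8 = 32 days in).
Oct 28, 1978 is 187 days after the start; 187 ÷ 8 = 23 remainder 3. Last occurrence in the window: #24 on Oct 25, 1978.
Occurrences #5 through #24: 20 in total.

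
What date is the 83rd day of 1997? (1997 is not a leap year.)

March 24, 1997

January has 31 days (83 − 31 = 52 remain).
February has 28 days (52 − 28 = 24 remain).
24 into March → March 24.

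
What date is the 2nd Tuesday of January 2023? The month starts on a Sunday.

2023-01-10

January 2023 begins on a Sunday, so the first Tuesday is January 3 (2 days later).
The 2nd Tuesday is 1 weeks later: 3 + 7 = 10.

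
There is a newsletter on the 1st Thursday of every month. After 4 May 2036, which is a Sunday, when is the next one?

5 June 2036

May 2036 starts on a Thursday, so its 1st Thursday is 1 May 2036.
That is not after 4 May 2036, so look at June 2036.
June 2036 starts on a Sunday, so its 1st Thursday is 5 June 2036 (4 days in).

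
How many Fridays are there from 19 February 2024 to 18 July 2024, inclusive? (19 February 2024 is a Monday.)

19 February 2024 is a Monday; the first Friday on or after it is 23 February 2024 (4 days later).
From 23 February 2024 to 18 July 2024: 6 + 31 + 30 + 31 + 30 + 18 = 146 days (rest of February, March, April, May, June, July).
146 ÷ 7 = 20 full weeks with remainder 6, so 20 more Fridays after the first → 21.

21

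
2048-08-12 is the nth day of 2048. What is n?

Days in months before August: 31 + 29 + 31 + 30 + 31 + 30 + 31 = 213.
Plus 12 days into August → day 225.

225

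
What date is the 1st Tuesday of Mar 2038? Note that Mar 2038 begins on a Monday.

Mar 2, 2038

Mar 2038 begins on a Monday, so the first Tuesday is Mar 2 (1 day later).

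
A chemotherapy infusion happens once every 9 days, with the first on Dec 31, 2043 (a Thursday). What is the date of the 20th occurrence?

Jun 19, 2044

The 20th occurrence is 19 intervals after the first: 19 × 9 = 171 days after Dec 31, 2043.
Dec has 31 days — 0 days to the end of Dec leaves 171.
Jan has 31 days (140 left).
Feb has 29 days (111 left).
Mar has 31 days (80 left).
Apr has 30 days (50 left).
May has 31 days (19 left).
19 days into Jun → Jun 19, 2044.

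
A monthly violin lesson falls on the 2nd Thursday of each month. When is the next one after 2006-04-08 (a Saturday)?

April 2006 starts on a Saturday; its first Thursday is the 6th, so the 2nd Thursday is the 13th — 2006-04-13.
2006-04-13 is after 2006-04-08, so that is the next one.

2006-04-13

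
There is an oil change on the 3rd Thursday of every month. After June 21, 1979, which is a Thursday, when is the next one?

June 1979 starts on a Friday; its first Thursday is the 7th, so the 3rd Thursday is the 21st — June 21, 1979.
That is not after June 21, 1979, so look at July 1979.
July 1979 starts on a Sunday; its first Thursday is the 5th, so the 3rd Thursday is the 19th — July 19, 1979.

July 19, 1979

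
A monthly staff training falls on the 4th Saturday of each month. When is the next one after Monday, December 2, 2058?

December 2058 starts on a Sunday; its first Saturday is the 7th, so the 4th Saturday is the 28th — December 28, 2058.
December 28, 2058 is after December 2, 2058, so that is the next one.

December 28, 2058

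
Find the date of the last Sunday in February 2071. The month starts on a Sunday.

February 2071 begins on a Sunday, so the first Sunday is February 1.
February 2071 has 28 days. Adding weeks: 1, 8, 15, 22 — the last one ≤ 28 is the 22nd.

February 22, 2071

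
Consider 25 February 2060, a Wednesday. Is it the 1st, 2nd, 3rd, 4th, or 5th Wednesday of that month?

Day 25 falls in week ⌈25/7⌉ of the month.
Days 1–7 hold the 1st Wednesday, 8–14 the 2nd, 15–21 the 3rd, 22–28 the 4th, 29–31 the 5th.
25 is in the range for the 4th.

4th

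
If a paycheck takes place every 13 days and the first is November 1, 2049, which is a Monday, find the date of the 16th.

May 15, 2050

The 16th occurrence is 15 intervals after the first: 15 × 13 = 195 days after November 1, 2049.
November has 30 days — 29 days to the end of November leaves 166.
December has 31 days (135 left).
January has 31 days (104 left).
February has 28 days (76 left).
March has 31 days (45 left).
April has 30 days (15 left).
15 days into May → May 15, 2050.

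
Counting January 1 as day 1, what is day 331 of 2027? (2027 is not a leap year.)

November 27, 2027

January has 31 days (331 − 31 = 300 remain).
February has 28 days (300 − 28 = 272 remain).
March has 31 days (272 − 31 = 241 remain).
April has 30 days (241 − 30 = 211 remain).
May has 31 days (211 − 31 = 180 remain).
June has 30 days (180 − 30 = 150 remain).
July has 31 days (150 − 31 = 119 remain).
August has 31 days (119 − 31 = 88 remain).
September has 30 days (88 − 30 = 58 remain).
October has 31 days (58 − 31 = 27 remain).
27 into November → November 27.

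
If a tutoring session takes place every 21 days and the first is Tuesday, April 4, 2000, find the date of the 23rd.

The 23rd occurrence is 22 intervals after the first: 22 × 21 = 462 days after April 4, 2000.
April has 30 days — 26 days to the end of April leaves 436.
From end of April to end of 2000 is 245 days (191 left).
January has 31 days (160 left).
February has 28 days (132 left).
March has 31 days (101 left).
April has 30 days (71 left).
May has 31 days (40 left).
June has 30 days (10 left).
10 days into July → July 10, 2001.

July 10, 2001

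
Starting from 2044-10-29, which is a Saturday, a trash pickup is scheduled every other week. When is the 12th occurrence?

The 12th occurrence is 11 intervals after the first: 11 × 14 = 154 days after 2044-10-29.
October has 31 days — 2 days to the end of October leaves 152.
November has 30 days (122 left).
December has 31 days (91 left).
January has 31 days (60 left).
February has 28 days (32 left).
March has 31 days (1 left).
1 day into April → 2045-04-01.

2045-04-01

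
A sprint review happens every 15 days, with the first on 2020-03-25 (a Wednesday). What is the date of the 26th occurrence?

2021-04-04

The 26th occurrence is 25 intervals after the first: 25 × 15 = 375 days after 2020-03-25.
March has 31 days — 6 days to the end of March leaves 369.
April has 30 days (339 left).
May has 31 days (308 left).
June has 30 days (278 left).
July has 31 days (247 left).
August has 31 days (216 left).
September has 30 days (186 left).
October has 31 days (155 left).
November has 30 days (125 left).
December has 31 days (94 left).
January has 31 days (63 left).
February has 28 days (35 left).
March has 31 days (4 left).
4 days into April → 2021-04-04.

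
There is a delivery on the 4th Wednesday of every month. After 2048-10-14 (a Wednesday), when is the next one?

2048-10-28

October 2048 starts on a Thursday; its first Wednesday is the 7th, so the 4th Wednesday is the 28th — 2048-10-28.
2048-10-28 is after 2048-10-14, so that is the next one.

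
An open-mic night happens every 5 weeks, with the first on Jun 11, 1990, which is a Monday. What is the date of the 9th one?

The 9th occurrence is 8 intervals after the first: 8 × 35 = 280 days after Jun 11, 1990.
Jun has 30 days — 19 days to the end of Jun leaves 261.
Jul has 31 days (230 left).
Aug has 31 days (199 left).
Sep has 30 days (169 left).
Oct has 31 days (138 left).
Nov has 30 days (108 left).
Dec has 31 days (77 left).
Jan has 31 days (46 left).
Feb has 28 days (18 left).
18 days into Mar → Mar 18, 1991.

Mar 18, 1991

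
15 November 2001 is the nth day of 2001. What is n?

319

Days in months before November: 31 + 28 + 31 + 30 + 31 + 30 + 31 + 31 + 30 + 31 = 304.
Plus 15 days into November → day 319.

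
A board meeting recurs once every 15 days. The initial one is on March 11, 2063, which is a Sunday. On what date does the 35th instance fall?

The 35th occurrence is 34 intervals after the first: 34 × 15 = 510 days after March 11, 2063.
March has 31 days — 20 days to the end of March leaves 490.
From end of March to end of 2063 is 275 days (215 left).
January has 31 days (184 left).
February has 29 days (155 left).
March has 31 days (124 left).
April has 30 days (94 left).
May has 31 days (63 left).
June has 30 days (33 left).
July has 31 days (2 left).
2 days into August → August 2, 2064.

August 2, 2064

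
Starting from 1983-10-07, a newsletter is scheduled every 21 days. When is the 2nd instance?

The 2nd occurrence is 1 interval after the first: 1 × 21 = 21 days after 1983-10-07.
21 days later is 1983-10-28.

1983-10-28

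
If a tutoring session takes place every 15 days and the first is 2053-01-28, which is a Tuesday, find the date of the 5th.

2053-03-29

The 5th occurrence is 4 intervals after the first: 4 × 15 = 60 days after 2053-01-28.
January has 31 days — 3 days to the end of January leaves 57.
February has 28 days (29 left).
29 days into March → 2053-03-29.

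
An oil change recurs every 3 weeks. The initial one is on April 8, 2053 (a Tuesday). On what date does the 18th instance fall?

The 18th occurrence is 17 intervals after the first: 17 × 21 = 357 days after April 8, 2053.
April has 30 days — 22 days to the end of April leaves 335.
May has 31 days (304 left).
June has 30 days (274 left).
July has 31 days (243 left).
August has 31 days (212 left).
September has 30 days (182 left).
October has 31 days (151 left).
November has 30 days (121 left).
December has 31 days (90 left).
January has 31 days (59 left).
February has 28 days (31 left).
31 days into March → March 31, 2054.

March 31, 2054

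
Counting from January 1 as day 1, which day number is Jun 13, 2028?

165

Days in months before Jun: 31 + 29 + 31 + 30 + 31 = 152.
Plus 13 days into Jun → day 165.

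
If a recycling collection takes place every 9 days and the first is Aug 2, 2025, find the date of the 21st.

The 21st occurrence is 20 intervals after the first: 20 × 9 = 180 days after Aug 2, 2025.
Aug has 31 days — 29 days to the end of Aug leaves 151.
Sep has 30 days (121 left).
Oct has 31 days (90 left).
Nov has 30 days (60 left).
Dec has 31 days (29 left).
29 days into Jan → Jan 29, 2026.

Jan 29, 2026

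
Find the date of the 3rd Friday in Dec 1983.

Dec 1983 begins on a Thursday, so the first Friday is Dec 2 (1 day later).
The 3rd Friday is 2 weeks later: 2 + 14 = 16.

Dec 16, 1983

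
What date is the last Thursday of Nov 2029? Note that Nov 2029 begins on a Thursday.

Nov 29, 2029

Nov 2029 begins on a Thursday, so the first Thursday is Nov 1.
Nov 2029 has 30 days. Adding weeks: 1, 8, 15, 22, 29 — the last one ≤ 30 is the 29th.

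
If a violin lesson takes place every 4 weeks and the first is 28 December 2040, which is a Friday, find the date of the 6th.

The 6th occurrence is 5 intervals after the first: 5 × 28 = 140 days after 28 December 2040.
December has 31 days — 3 days to the end of December leaves 137.
January has 31 days (106 left).
February has 28 days (78 left).
March has 31 days (47 left).
April has 30 days (17 left).
17 days into May → 17 May 2041.

17 May 2041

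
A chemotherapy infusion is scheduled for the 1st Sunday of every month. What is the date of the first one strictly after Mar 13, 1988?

Mar 1988 starts on a Tuesday, so its 1st Sunday is Mar 6, 1988 (5 days in).
That is not after Mar 13, 1988, so look at Apr 1988.
Apr 1988 starts on a Friday, so its 1st Sunday is Apr 3, 1988 (2 days in).

Apr 3, 1988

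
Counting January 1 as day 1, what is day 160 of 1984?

1984-06-08

January has 31 days (160 − 31 = 129 remain).
February has 29 days (129 − 29 = 100 remain).
March has 31 days (100 − 31 = 69 remain).
April has 30 days (69 − 30 = 39 remain).
May has 31 days (39 − 31 = 8 remain).
8 into June → June 8.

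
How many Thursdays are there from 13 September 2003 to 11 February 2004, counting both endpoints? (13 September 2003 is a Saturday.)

13 September 2003 is a Saturday; the first Thursday on or after it is 18 September 2003 (5 days later).
From 18 September 2003 to 11 February 2004: 12 + 31 + 30 + 31 + 31 + 11 = 146 days (rest of September, October, November, December, January, February).
146 ÷ 7 = 20 full weeks with remainder 6, so 20 more Thursdays after the first → 21.

21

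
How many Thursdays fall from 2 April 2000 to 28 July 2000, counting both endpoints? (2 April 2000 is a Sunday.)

2 April 2000 is a Sunday; the first Thursday on or after it is 6 April 2000 (4 days later).
From 6 April 2000 to 28 July 2000: 24 + 31 + 30 + 28 = 113 days (rest of April, May, June, July).
113 ÷ 7 = 16 full weeks with remainder 1, so 16 more Thursdays after the first → 17.

17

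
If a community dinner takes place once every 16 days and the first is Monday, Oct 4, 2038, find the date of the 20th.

Aug 4, 2039

The 20th occurrence is 19 intervals after the first: 19 × 16 = 304 days after Oct 4, 2038.
Oct has 31 days — 27 days to the end of Oct leaves 277.
Nov has 30 days (247 left).
Dec has 31 days (216 left).
Jan has 31 days (185 left).
Feb has 28 days (157 left).
Mar has 31 days (126 left).
Apr has 30 days (96 left).
May has 31 days (65 left).
Jun has 30 days (35 left).
Jul has 31 days (4 left).
4 days into Aug → Aug 4, 2039.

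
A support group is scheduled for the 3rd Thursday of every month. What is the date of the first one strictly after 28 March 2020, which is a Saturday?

March 2020 starts on a Sunday; its first Thursday is the 5th, so the 3rd Thursday is the 19th — 19 March 2020.
That is not after 28 March 2020, so look at April 2020.
April 2020 starts on a Wednesday; its first Thursday is the 2nd, so the 3rd Thursday is the 16th — 16 April 2020.

16 April 2020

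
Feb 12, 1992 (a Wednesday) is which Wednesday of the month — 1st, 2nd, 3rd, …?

Day 12 falls in week ⌈12/7⌉ of the month.
Days 1–7 hold the 1st Wednesday, 8–14 the 2nd, 15–21 the 3rd, 22–28 the 4th, 29–31 the 5th.
12 is in the range for the 2nd.

2nd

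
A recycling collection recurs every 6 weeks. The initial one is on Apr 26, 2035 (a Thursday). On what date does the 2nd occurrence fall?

The 2nd occurrence is 1 interval after the first: 1 × 42 = 42 days after Apr 26, 2035.
Apr has 30 days — 4 days to the end of Apr leaves 38.
May has 31 days (7 left).
7 days into Jun → Jun 7, 2035.

Jun 7, 2035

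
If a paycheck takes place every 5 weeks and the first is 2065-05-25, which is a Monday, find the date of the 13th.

The 13th occurrence is 12 intervals after the first: 12 × 35 = 420 days after 2065-05-25.
May has 31 days — 6 days to the end of May leaves 414.
From end of May to end of 2065 is 214 days (200 left).
January has 31 days (169 left).
February has 28 days (141 left).
March has 31 days (110 left).
April has 30 days (80 left).
May has 31 days (49 left).
June has 30 days (19 left).
19 days into July → 2066-07-19.

2066-07-19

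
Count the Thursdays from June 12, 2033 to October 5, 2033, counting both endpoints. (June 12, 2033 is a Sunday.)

16

June 12, 2033 is a Sunday; the first Thursday on or after it is June 16, 2033 (4 days later).
From June 16, 2033 to October 5, 2033: 14 + 31 + 31 + 30 + 5 = 111 days (rest of June, July, August, September, October).
111 ÷ 7 = 15 full weeks with remainder 6, so 15 more Thursdays after the first → 16.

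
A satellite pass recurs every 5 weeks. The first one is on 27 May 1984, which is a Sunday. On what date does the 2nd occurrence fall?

The 2nd occurrence is 1 interval after the first: 1 × 35 = 35 days after 27 May 1984.
May has 31 days — 4 days to the end of May leaves 31.
June has 30 days (1 left).
1 day into July → 1 July 1984.

1 July 1984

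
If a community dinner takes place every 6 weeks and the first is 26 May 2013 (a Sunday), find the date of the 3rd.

18 August 2013

The 3rd occurrence is 2 intervals after the first: 2 × 42 = 84 days after 26 May 2013.
May has 31 days — 5 days to the end of May leaves 79.
June has 30 days (49 left).
July has 31 days (18 left).
18 days into August → 18 August 2013.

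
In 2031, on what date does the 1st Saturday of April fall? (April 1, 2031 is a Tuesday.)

April 2031 begins on a Tuesday, so the first Saturday is April 5 (4 days later).

2031-04-05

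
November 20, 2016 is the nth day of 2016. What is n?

Days in months before November: 31 + 29 + 31 + 30 + 31 + 30 + 31 + 31 + 30 + 31 = 305.
Plus 20 days into November → day 325.

325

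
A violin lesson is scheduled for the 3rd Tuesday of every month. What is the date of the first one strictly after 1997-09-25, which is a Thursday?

September 1997 starts on a Monday; its first Tuesday is the 2nd, so the 3rd Tuesday is the 16th — 1997-09-16.
That is not after 1997-09-25, so look at October 1997.
October 1997 starts on a Wednesday; its first Tuesday is the 7th, so the 3rd Tuesday is the 21st — 1997-10-21.

1997-10-21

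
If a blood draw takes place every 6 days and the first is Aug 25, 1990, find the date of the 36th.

The 36th occurrence is 35 intervals after the first: 35 × 6 = 210 days after Aug 25, 1990.
Aug has 31 days — 6 days to the end of Aug leaves 204.
Sep has 30 days (174 left).
Oct has 31 days (143 left).
Nov has 30 days (113 left).
Dec has 31 days (82 left).
Jan has 31 days (51 left).
Feb has 28 days (23 left).
23 days into Mar → Mar 23, 1991.

Mar 23, 1991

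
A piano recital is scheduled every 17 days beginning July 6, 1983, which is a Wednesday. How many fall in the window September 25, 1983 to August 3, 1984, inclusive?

Occurrences land 17·i days after July 6, 1983 for i = 0, 1, 2, …
September 25, 1983 is 81 days after the start; 81 ÷ 17 = 4 remainder 13; since the remainder is 13, round up to i = 5. First occurrence in the window: #6 on September 29, 1983 (5×17 = 85 days in).
August 3, 1984 is 394 days after the start; 394 ÷ 17 = 23 remainder 3. Last occurrence in the window: #24 on July 31, 1984.
Occurrences #6 through #24: 19 in total.

19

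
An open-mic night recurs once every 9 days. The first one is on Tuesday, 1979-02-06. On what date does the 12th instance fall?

1979-05-16

The 12th occurrence is 11 intervals after the first: 11 × 9 = 99 days after 1979-02-06.
February has 28 days — 22 days to the end of February leaves 77.
March has 31 days (46 left).
April has 30 days (16 left).
16 days into May → 1979-05-16.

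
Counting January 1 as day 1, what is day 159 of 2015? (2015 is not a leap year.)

June 8, 2015

January has 31 days (159 − 31 = 128 remain).
February has 28 days (128 − 28 = 100 remain).
March has 31 days (100 − 31 = 69 remain).
April has 30 days (69 − 30 = 39 remain).
May has 31 days (39 − 31 = 8 remain).
8 into June → June 8.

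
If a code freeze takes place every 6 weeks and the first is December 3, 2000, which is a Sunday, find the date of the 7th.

August 12, 2001

The 7th occurrence is 6 intervals after the first: 6 × 42 = 252 days after December 3, 2000.
December has 31 days — 28 days to the end of December leaves 224.
January has 31 days (193 left).
February has 28 days (165 left).
March has 31 days (134 left).
April has 30 days (104 left).
May has 31 days (73 left).
June has 30 days (43 left).
July has 31 days (12 left).
12 days into August → August 12, 2001.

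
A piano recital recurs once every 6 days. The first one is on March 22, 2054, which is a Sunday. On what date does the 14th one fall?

June 8, 2054

The 14th occurrence is 13 intervals after the first: 13 × 6 = 78 days after March 22, 2054.
March has 31 days — 9 days to the end of March leaves 69.
April has 30 days (39 left).
May has 31 days (8 left).
8 days into June → June 8, 2054.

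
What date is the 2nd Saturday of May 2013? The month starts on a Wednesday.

2013-05-11

May 2013 begins on a Wednesday, so the first Saturday is May 4 (3 days later).
The 2nd Saturday is 1 weeks later: 4 + 7 = 11.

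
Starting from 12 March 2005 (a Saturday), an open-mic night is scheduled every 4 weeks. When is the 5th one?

The 5th occurrence is 4 intervals after the first: 4 × 28 = 112 days after 12 March 2005.
March has 31 days — 19 days to the end of March leaves 93.
April has 30 days (63 left).
May has 31 days (32 left).
June has 30 days (2 left).
2 days into July → 2 July 2005.

2 July 2005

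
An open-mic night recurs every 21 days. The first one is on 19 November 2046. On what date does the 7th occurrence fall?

The 7th occurrence is 6 intervals after the first: 6 × 21 = 126 days after 19 November 2046.
November has 30 days — 11 days to the end of November leaves 115.
December has 31 days (84 left).
January has 31 days (53 left).
February has 28 days (25 left).
25 days into March → 25 March 2047.

25 March 2047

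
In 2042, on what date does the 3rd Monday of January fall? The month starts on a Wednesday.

January 20, 2042

January 2042 begins on a Wednesday, so the first Monday is January 6 (5 days later).
The 3rd Monday is 2 weeks later: 6 + 14 = 20.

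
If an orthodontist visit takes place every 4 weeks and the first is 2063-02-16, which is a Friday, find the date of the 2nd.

The 2nd occurrence is 1 interval after the first: 1 × 28 = 28 days after 2063-02-16.
February has 28 days — 12 days to the end of February leaves 16.
16 days into March → 2063-03-16.

2063-03-16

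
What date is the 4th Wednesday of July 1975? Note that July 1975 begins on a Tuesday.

23 July 1975

July 1975 begins on a Tuesday, so the first Wednesday is July 2 (1 day later).
The 4th Wednesday is 3 weeks later: 2 + 21 = 23.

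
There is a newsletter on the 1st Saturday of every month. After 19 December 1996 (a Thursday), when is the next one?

4 January 1997

December 1996 starts on a Sunday, so its 1st Saturday is 7 December 1996 (6 days in).
That is not after 19 December 1996, so look at January 1997.
January 1997 starts on a Wednesday, so its 1st Saturday is 4 January 1997 (3 days in).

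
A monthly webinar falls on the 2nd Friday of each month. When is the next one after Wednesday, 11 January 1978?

13 January 1978

January 1978 starts on a Sunday; its first Friday is the 6th, so the 2nd Friday is the 13th — 13 January 1978.
13 January 1978 is after 11 January 1978, so that is the next one.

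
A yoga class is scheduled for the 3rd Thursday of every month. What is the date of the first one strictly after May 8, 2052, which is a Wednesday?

May 2052 starts on a Wednesday; its first Thursday is the 2nd, so the 3rd Thursday is the 16th — May 16, 2052.
May 16, 2052 is after May 8, 2052, so that is the next one.

May 16, 2052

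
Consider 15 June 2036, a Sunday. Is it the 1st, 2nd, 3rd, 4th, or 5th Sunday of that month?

Day 15 falls in week ⌈15/7⌉ of the month.
Days 1–7 hold the 1st Sunday, 8–14 the 2nd, 15–21 the 3rd, 22–28 the 4th, 29–31 the 5th.
15 is in the range for the 3rd.

3rd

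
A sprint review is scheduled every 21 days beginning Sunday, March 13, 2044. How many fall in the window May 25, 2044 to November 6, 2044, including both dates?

8

Occurrences land 21·i days after March 13, 2044 for i = 0, 1, 2, …
May 25, 2044 is 73 days after the start; 73 ÷ 21 = 3 remainder 10; since the remainder is 10, round up to i = 4. First occurrence in the window: #5 on June 5, 2044 (4×21 = 84 days in).
November 6, 2044 is 238 days after the start; 238 ÷ 21 = 11 remainder 7. Last occurrence in the window: #12 on October 30, 2044.
Occurrences #5 through #12: 8 in total.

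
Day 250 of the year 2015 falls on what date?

January has 31 days (250 − 31 = 219 remain).
February has 28 days (219 − 28 = 191 remain).
March has 31 days (191 − 31 = 160 remain).
April has 30 days (160 − 30 = 130 remain).
May has 31 days (130 − 31 = 99 remain).
June has 30 days (99 − 30 = 69 remain).
July has 31 days (69 − 31 = 38 remain).
August has 31 days (38 − 31 = 7 remain).
7 into September → September 7.

September 7, 2015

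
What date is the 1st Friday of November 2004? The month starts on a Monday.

2004-11-05

November 2004 begins on a Monday, so the first Friday is November 5 (4 days later).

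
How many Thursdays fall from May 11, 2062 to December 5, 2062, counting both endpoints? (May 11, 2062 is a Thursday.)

30

May 11, 2062 is a Thursday; the first Thursday on or after it is May 11, 2062.
From May 11, 2062 to December 5, 2062: 20 + 30 + 31 + 31 + 30 + 31 + 30 + 5 = 208 days (rest of May, June, July, August, September, October, November, December).
208 ÷ 7 = 29 full weeks with remainder 5, so 29 more Thursdays after the first → 30.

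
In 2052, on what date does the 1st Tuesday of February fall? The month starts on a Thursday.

February 2052 begins on a Thursday, so the first Tuesday is February 6 (5 days later).

February 6, 2052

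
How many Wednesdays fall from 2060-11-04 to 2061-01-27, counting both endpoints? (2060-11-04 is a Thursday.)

2060-11-04 is a Thursday; the first Wednesday on or after it is 2060-11-10 (6 days later).
From 2060-11-10 to 2061-01-27: 20 + 31 + 27 = 78 days (rest of November, December, January).
78 ÷ 7 = 11 full weeks with remainder 1, so 11 more Wednesdays after the first → 12.

12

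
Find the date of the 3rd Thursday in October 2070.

2070-10-16

October 2070 begins on a Wednesday, so the first Thursday is October 2 (1 day later).
The 3rd Thursday is 2 weeks later: 2 + 14 = 16.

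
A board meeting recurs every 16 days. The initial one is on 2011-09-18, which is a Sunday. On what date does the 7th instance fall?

The 7th occurrence is 6 intervals after the first: 6 × 16 = 96 days after 2011-09-18.
September has 30 days — 12 days to the end of September leaves 84.
October has 31 days (53 left).
November has 30 days (23 left).
23 days into December → 2011-12-23.

2011-12-23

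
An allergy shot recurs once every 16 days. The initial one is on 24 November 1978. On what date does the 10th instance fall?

The 10th occurrence is 9 intervals after the first: 9 × 16 = 144 days after 24 November 1978.
November has 30 days — 6 days to the end of November leaves 138.
December has 31 days (107 left).
January has 31 days (76 left).
February has 28 days (48 left).
March has 31 days (17 left).
17 days into April → 17 April 1979.

17 April 1979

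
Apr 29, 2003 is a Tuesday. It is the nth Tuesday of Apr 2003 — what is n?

Day 29 falls in week ⌈29/7⌉ of the month.
Days 1–7 hold the 1st Tuesday, 8–14 the 2nd, 15–21 the 3rd, 22–28 the 4th, 29–31 the 5th.
29 is in the range for the 5th.

5th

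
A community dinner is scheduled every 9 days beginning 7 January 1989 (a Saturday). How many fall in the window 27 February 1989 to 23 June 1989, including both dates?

Occurrences land 9·i days after 7 January 1989 for i = 0, 1, 2, …
27 February 1989 is 51 days after the start; 51 ÷ 9 = 5 remainder 6; since the remainder is 6, round up to i = 6. First occurrence in the window: #7 on 2 March 1989 (6×9 = 54 days in).
23 June 1989 is 167 days after the start; 167 ÷ 9 = 18 remainder 5. Last occurrence in the window: #19 on 18 June 1989.
Occurrences #7 through #19: 13 in total.

13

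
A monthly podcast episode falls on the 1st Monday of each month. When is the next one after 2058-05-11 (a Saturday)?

May 2058 starts on a Wednesday, so its 1st Monday is 2058-05-06 (5 days in).
That is not after 2058-05-11, so look at June 2058.
June 2058 starts on a Saturday, so its 1st Monday is 2058-06-03 (2 days in).

2058-06-03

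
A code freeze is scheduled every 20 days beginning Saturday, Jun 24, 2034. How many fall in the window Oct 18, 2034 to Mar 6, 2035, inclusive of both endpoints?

7

Occurrences land 20·i days after Jun 24, 2034 for i = 0, 1, 2, …
Oct 18, 2034 is 116 days after the start; 116 ÷ 20 = 5 remainder 16; since the remainder is 16, round up to i = 6. First occurrence in the window: #7 on Oct 22, 2034 (6×20 = 120 days in).
Mar 6, 2035 is 255 days after the start; 255 ÷ 20 = 12 remainder 15. Last occurrence in the window: #13 on Feb 19, 2035.
Occurrences #7 through #13: 7 in total.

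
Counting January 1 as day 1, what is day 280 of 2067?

October 7, 2067

January has 31 days (280 − 31 = 249 remain).
February has 28 days (249 − 28 = 221 remain).
March has 31 days (221 − 31 = 190 remain).
April has 30 days (190 − 30 = 160 remain).
May has 31 days (160 − 31 = 129 remain).
June has 30 days (129 − 30 = 99 remain).
July has 31 days (99 − 31 = 68 remain).
August has 31 days (68 − 31 = 37 remain).
September has 30 days (37 − 30 = 7 remain).
7 into October → October 7.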